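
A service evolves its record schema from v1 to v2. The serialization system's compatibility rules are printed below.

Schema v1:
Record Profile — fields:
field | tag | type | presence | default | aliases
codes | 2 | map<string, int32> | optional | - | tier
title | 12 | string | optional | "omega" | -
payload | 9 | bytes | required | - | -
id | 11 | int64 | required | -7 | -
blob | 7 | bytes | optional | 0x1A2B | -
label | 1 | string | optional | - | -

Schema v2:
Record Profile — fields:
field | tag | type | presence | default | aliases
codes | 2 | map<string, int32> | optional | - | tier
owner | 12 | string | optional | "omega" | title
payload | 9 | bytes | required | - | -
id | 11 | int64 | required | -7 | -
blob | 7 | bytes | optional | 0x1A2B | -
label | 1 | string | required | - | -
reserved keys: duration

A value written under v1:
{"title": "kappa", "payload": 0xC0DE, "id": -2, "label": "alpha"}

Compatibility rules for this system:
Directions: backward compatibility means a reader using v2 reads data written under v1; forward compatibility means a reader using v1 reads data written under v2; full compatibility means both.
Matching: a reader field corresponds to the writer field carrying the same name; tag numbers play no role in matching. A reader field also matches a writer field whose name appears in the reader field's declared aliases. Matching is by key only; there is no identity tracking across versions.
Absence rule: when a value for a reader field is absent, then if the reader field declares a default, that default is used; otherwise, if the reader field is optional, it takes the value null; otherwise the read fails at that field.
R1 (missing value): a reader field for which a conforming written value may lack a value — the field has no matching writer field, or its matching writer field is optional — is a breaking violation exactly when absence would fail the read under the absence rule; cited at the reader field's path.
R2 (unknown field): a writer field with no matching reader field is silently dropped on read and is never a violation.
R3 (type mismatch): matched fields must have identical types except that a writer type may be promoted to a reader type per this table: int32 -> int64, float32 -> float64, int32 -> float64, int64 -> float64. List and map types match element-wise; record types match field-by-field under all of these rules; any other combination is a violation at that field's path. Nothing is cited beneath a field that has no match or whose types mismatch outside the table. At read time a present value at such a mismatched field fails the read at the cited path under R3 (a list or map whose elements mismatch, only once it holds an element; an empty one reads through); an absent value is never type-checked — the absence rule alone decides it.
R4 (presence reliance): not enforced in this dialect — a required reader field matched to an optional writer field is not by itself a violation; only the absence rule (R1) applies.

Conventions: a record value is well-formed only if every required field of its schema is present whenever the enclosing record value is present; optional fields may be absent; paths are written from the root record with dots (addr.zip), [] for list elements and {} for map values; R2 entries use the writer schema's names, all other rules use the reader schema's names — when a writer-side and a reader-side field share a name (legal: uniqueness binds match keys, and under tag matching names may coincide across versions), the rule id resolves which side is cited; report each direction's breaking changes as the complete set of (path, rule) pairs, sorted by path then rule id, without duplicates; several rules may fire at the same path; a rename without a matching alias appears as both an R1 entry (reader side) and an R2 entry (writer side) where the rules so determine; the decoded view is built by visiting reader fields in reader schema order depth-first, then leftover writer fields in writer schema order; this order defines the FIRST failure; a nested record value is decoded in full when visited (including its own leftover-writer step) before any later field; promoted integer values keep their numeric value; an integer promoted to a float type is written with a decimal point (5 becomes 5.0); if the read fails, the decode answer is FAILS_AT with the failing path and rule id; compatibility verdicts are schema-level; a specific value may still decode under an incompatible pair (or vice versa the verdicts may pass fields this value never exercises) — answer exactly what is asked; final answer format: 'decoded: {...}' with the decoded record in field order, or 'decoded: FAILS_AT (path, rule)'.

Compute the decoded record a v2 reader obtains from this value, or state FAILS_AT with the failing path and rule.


each type pair in Profile: writer, then reader
decoding the Profile value with the v2 reader:
  codes := null (absent, optional -> null)
  owner := "kappa" (from writer title)
  payload := 0xC0DE
  id := -2
  blob := 0x1A2B (absent -> default)
  label := "alpha"
  => decoded: {"codes": null, "owner": "kappa", "payload": 0xC0DE, "id": -2, "blob": 0x1A2B, "label": "alpha"}
diffs on Profile not affecting the asked answer:
  field label in record Profile: optional changed to required -> changes Profile's schema-level verdicts only — the decode of this value is the same

decoded: {"codes": null, "owner": "kappa", "payload": 0xC0DE, "id": -2, "blob": 0x1A2B, "label": "alpha"}


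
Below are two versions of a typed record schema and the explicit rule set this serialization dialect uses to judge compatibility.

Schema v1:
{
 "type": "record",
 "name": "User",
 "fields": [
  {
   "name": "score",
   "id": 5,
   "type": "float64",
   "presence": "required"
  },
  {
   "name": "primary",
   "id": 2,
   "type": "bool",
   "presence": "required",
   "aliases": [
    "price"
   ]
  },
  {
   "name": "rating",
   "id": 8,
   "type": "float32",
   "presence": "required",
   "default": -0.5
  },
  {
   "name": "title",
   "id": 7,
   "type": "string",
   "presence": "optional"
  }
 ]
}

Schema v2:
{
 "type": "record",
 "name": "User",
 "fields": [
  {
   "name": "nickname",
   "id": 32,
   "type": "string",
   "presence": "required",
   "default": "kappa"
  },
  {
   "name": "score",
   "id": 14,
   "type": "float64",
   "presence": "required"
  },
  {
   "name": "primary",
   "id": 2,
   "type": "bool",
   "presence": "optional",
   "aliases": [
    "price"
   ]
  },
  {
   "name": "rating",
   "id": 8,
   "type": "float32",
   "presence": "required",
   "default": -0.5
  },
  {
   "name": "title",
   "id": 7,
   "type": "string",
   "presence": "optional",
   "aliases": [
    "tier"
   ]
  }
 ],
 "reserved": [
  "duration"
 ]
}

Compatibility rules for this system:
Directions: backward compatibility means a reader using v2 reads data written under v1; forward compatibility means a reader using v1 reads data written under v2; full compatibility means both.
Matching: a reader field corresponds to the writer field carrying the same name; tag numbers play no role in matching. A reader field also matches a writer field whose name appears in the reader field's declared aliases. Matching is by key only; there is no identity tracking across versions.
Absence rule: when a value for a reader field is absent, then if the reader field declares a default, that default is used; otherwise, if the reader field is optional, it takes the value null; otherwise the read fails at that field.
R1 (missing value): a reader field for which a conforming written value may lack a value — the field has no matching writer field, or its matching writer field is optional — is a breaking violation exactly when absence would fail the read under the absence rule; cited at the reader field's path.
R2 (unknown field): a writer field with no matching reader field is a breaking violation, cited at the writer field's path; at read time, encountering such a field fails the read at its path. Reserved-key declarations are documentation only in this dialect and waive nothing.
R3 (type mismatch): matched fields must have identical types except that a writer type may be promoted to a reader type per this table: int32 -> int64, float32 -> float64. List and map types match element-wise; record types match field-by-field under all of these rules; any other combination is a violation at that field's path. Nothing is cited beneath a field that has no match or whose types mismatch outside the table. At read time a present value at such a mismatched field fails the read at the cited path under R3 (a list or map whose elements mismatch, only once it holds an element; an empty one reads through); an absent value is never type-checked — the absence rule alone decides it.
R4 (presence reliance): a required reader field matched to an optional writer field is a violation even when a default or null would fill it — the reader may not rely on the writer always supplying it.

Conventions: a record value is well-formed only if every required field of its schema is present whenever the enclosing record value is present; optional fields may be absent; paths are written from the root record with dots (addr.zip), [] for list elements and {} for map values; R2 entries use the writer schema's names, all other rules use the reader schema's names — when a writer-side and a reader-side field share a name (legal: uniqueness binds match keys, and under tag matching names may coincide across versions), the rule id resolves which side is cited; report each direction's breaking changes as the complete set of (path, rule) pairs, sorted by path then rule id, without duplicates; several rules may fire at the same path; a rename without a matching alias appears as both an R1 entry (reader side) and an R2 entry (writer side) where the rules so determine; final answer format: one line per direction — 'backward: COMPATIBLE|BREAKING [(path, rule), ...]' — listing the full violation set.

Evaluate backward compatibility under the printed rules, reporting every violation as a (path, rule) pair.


in User below, arrows point writer -> reader
backward for User (reader v2, writer v1):
  no writer field matches reader nickname
  writer required, float64 -> float64: reader score maps from writer score
  writer required, bool -> bool: reader primary maps from writer primary
  writer required, float32 -> float32: reader rating maps from writer rating
  writer optional, string -> string: reader title maps from writer title
  => backward verdict for User: COMPATIBLE, no violations
checking off the User differences that do not matter here:
  field score in record User: tag 5 changed to 14 -> no rule fires on it in User's dialect; the asked verdict holds
  added field nickname to record User: required string, tag 32, default "kappa" (in v2 it sits immediately before score) -> fires only in the forward direction of User, which is not asked here
  field primary in record User: required changed to optional -> fires only in the forward direction of User, which is not asked here

backward: COMPATIBLE []


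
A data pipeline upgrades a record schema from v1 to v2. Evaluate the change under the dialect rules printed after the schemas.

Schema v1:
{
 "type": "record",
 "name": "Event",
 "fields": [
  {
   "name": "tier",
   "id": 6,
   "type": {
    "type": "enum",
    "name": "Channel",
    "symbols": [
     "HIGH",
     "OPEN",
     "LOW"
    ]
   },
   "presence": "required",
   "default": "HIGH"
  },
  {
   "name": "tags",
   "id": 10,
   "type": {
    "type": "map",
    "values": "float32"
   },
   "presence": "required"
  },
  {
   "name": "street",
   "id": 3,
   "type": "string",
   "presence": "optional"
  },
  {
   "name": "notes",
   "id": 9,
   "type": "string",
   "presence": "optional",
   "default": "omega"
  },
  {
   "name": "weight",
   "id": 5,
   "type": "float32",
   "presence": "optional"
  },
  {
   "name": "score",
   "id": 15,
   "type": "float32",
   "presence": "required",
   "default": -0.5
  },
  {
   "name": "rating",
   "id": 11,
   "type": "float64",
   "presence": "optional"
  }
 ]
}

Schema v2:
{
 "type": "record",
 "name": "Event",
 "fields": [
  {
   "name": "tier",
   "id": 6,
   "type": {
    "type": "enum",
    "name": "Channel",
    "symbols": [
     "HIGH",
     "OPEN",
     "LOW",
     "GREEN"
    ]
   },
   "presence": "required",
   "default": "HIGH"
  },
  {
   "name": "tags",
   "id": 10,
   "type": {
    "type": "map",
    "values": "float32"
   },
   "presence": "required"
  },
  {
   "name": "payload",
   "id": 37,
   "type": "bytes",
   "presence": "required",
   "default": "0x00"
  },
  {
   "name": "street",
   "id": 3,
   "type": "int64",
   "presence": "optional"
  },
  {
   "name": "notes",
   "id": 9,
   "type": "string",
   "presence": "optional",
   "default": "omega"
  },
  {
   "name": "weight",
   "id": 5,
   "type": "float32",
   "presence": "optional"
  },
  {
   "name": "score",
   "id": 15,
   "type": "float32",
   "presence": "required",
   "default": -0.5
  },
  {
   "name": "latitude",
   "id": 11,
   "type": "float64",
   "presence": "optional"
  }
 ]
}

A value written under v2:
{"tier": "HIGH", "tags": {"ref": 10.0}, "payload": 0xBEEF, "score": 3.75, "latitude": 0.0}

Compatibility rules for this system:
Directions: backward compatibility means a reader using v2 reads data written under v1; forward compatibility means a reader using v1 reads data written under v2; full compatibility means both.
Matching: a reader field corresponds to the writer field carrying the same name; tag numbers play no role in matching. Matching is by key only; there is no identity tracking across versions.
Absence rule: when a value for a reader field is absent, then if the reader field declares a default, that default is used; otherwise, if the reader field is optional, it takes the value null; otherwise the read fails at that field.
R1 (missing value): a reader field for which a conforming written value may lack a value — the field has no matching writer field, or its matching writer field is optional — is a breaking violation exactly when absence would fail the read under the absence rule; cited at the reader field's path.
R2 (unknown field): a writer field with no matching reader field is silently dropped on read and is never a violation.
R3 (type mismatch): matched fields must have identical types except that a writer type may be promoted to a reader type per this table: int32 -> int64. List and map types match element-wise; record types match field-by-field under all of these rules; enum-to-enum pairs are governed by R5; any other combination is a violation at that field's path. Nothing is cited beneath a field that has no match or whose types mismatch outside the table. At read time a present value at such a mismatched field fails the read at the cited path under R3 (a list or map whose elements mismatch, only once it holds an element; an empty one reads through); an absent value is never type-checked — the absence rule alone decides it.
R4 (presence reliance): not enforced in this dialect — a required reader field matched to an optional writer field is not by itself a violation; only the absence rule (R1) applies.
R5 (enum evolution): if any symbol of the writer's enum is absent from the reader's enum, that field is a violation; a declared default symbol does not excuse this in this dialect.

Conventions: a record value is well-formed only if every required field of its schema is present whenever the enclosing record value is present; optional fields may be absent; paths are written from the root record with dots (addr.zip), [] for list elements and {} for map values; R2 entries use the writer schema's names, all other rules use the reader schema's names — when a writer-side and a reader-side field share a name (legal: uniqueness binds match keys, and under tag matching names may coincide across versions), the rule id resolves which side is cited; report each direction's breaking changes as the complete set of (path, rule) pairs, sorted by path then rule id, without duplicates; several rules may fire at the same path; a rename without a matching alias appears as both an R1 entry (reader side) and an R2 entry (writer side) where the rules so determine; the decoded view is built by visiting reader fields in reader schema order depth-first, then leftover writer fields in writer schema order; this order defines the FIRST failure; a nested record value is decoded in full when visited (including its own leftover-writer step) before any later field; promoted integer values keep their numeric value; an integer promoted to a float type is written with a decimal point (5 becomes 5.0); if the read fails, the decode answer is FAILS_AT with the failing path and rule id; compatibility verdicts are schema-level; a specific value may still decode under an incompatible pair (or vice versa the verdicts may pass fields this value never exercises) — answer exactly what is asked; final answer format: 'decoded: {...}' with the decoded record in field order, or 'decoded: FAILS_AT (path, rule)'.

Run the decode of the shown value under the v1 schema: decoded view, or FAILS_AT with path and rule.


decoded: {"tier": "HIGH", "tags": {"ref": 10.0}, "street": null, "notes": "omega", "weight": null, "score": 3.75, "rating": null}

arrows below run writer -> reader for Event
decode walk for Event under reader schema v1:
  tier := "HIGH"
  tags := {"ref": 10.0}
  street := null (absent, optional -> null)
  notes := "omega" (absent -> default)
  weight := null (absent, optional -> null)
  score := 3.75
  rating := null (absent, optional -> null)
  writer payload: unknown -> dropped
  writer latitude: unknown -> dropped
  => decoded: {"tier": "HIGH", "tags": {"ref": 10.0}, "street": null, "notes": "omega", "weight": null, "score": 3.75, "rating": null}
diffs on Event not affecting the asked answer:
  enum Channel (field tier in record Event): symbol GREEN added -> schema-level compatibility only; this Event value's decode is unchanged
  added field payload to record Event: required bytes, tag 37, default 0x00 (in v2 it sits immediately before street) -> triggers nothing under the printed rules; the Event answer is the same either way
  field street in record Event: type string changed to int64 -> schema-level compatibility only; this Event value's decode is unchanged


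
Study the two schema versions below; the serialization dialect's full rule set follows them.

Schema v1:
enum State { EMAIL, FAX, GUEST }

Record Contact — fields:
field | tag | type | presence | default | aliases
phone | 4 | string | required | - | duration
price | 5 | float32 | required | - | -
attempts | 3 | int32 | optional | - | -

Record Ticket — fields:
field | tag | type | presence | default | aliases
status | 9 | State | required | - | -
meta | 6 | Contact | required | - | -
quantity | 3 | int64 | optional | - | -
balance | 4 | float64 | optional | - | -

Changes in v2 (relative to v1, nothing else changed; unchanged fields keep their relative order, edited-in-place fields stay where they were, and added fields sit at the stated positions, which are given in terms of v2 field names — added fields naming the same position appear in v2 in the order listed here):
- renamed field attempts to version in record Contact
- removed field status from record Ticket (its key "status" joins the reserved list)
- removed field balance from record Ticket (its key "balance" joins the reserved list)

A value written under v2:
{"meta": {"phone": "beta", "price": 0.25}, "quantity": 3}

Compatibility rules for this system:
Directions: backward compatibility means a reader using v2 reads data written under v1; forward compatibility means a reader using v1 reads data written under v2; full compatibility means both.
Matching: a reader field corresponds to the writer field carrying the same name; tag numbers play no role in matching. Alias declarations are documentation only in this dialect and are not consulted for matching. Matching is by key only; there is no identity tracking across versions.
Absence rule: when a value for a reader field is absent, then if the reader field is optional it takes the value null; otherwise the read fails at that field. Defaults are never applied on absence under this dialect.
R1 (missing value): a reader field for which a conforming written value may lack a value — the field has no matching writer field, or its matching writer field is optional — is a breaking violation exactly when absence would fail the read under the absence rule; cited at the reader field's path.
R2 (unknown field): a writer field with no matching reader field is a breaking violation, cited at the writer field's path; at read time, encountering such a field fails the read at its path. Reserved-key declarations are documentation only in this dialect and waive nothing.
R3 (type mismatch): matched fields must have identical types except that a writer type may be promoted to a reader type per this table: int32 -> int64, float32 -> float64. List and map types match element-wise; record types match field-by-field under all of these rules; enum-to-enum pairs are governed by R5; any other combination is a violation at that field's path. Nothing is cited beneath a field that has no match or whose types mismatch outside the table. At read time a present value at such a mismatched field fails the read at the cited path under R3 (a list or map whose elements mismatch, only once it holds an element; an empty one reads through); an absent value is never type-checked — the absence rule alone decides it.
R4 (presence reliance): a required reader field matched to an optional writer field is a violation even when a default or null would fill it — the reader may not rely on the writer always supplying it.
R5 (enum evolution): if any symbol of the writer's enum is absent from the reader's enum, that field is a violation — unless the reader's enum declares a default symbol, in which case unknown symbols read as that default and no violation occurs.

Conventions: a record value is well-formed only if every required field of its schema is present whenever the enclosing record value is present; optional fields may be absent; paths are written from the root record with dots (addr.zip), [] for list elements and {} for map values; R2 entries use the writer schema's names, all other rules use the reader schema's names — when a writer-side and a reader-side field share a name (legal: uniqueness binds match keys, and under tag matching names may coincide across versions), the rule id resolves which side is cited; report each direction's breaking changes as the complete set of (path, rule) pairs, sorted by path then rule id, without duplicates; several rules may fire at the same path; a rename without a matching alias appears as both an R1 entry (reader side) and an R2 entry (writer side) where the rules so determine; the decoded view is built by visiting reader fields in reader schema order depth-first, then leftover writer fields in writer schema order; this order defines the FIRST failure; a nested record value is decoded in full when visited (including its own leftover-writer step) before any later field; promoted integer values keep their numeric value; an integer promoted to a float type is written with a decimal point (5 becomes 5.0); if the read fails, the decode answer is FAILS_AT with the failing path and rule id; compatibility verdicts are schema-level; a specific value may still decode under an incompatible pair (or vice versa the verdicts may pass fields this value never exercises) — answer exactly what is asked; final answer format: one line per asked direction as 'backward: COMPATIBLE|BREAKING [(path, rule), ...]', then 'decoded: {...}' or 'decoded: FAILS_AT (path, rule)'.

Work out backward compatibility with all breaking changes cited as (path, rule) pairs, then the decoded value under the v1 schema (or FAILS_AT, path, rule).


each type pair in Ticket: writer, then reader
checking backward for Ticket: reader v2 against writer v1:
  writer required, Contact -> Contact: reader meta maps from writer meta
  writer optional, int64 -> int64: reader quantity maps from writer quantity
  writer field status has no reader counterpart
  writer field balance has no reader counterpart
  writer required, string -> string: reader meta.phone maps from writer meta.phone
  writer required, float32 -> float32: reader meta.price maps from writer meta.price
  meta.version: no writer match
  writer field meta.attempts has no reader counterpart
  rule R2 violated at balance
  rule R2 violated at meta.attempts
  rule R2 violated at status
  => 3 violation(s): backward is BREAKING for Ticket
decode walk for Ticket under reader schema v1:
  read fails at status under R1 (no fill)
  => FAILS_AT (status, R1)

backward: BREAKING [(balance, R2), (meta.attempts, R2), (status, R2)]; decoded: FAILS_AT (status, R1)


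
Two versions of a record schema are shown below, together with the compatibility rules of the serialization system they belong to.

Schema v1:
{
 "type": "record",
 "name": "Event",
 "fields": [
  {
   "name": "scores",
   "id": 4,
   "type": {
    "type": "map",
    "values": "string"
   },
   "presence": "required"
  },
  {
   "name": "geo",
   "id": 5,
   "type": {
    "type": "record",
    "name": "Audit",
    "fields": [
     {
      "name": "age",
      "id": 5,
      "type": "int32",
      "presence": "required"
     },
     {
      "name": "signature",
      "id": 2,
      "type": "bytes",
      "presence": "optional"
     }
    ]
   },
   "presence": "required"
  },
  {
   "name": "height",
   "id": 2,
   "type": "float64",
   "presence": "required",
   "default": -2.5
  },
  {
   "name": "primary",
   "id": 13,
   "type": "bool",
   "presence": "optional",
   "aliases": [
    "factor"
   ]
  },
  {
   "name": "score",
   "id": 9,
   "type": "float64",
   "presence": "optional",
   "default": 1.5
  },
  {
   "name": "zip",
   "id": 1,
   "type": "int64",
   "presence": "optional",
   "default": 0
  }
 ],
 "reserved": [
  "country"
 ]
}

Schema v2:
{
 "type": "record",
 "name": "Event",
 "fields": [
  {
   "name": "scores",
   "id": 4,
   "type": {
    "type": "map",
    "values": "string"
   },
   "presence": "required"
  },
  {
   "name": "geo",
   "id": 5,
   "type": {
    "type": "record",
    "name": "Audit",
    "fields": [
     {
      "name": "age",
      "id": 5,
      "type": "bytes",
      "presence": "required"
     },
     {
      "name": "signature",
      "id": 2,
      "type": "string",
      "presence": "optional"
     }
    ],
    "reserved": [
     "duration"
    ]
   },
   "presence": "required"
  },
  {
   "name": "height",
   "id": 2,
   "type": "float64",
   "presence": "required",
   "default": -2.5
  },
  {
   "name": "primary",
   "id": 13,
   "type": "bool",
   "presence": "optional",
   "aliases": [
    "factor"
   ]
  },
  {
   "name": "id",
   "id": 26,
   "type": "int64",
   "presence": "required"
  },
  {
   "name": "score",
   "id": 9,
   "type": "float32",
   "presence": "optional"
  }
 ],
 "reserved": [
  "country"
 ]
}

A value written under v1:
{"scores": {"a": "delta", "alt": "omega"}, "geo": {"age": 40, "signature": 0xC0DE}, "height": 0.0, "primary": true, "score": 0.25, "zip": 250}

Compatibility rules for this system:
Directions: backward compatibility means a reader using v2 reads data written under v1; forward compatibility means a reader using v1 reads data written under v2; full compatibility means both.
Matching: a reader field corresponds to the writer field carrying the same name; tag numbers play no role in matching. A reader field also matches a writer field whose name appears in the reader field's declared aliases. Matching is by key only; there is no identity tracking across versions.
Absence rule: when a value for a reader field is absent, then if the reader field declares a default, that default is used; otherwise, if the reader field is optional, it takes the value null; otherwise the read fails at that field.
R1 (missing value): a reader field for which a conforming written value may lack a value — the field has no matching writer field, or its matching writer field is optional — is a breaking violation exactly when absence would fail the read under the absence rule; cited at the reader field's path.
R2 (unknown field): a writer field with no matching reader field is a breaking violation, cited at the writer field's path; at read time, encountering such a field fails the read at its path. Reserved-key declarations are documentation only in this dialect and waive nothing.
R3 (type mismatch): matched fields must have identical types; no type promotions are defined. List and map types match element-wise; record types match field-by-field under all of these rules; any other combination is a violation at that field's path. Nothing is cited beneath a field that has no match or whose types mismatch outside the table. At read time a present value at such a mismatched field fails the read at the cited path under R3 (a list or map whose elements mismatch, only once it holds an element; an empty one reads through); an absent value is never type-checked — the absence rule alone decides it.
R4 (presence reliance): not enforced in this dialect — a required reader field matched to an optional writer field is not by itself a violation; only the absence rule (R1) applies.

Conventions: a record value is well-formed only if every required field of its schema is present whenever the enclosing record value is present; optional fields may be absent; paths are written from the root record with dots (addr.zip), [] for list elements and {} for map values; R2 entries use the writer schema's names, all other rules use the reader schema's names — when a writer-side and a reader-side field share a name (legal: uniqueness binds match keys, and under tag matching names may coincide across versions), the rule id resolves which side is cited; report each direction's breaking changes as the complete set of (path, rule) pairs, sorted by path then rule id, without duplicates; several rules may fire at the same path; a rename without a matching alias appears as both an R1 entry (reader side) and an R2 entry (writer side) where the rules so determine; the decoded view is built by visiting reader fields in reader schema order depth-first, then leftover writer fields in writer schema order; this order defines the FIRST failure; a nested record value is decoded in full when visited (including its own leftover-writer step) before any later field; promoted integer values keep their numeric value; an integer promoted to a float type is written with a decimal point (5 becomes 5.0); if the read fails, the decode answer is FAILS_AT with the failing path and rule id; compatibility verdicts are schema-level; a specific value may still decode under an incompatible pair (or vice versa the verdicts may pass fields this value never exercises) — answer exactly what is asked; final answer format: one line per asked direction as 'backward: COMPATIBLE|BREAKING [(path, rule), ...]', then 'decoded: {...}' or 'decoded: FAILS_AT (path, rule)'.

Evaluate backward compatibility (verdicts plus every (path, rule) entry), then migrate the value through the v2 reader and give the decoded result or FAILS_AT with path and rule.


backward: BREAKING [(geo.age, R3), (geo.signature, R3), (id, R1), (score, R3), (zip, R2)]; decoded: FAILS_AT (geo.age, R3)

arrows below run writer -> reader for Event
backward analysis of Event with v2 as reader and v1 as writer:
  scores <- scores (map<string, string> -> map<string, string>, writer required)
  geo <- geo (Audit -> Audit, writer required)
  height <- height (float64 -> float64, writer required)
  primary <- primary (bool -> bool, writer optional)
  id has no writer counterpart
  score <- score (float64 -> float32, writer optional)
  leftover writer field: zip
  geo.age <- geo.age (int32 -> bytes, writer required)
  geo.signature <- geo.signature (bytes -> string, writer optional)
  rule R3 violated at geo.age
  rule R3 violated at geo.signature
  rule R1 violated at id
  rule R3 violated at score
  rule R2 violated at zip
  backward on Event therefore BREAKING (5)
migrating the Event value to v2:
  scores := {"a": "delta", "alt": "omega"}
  read fails at geo.age under R3
  => FAILS_AT (geo.age, R3)


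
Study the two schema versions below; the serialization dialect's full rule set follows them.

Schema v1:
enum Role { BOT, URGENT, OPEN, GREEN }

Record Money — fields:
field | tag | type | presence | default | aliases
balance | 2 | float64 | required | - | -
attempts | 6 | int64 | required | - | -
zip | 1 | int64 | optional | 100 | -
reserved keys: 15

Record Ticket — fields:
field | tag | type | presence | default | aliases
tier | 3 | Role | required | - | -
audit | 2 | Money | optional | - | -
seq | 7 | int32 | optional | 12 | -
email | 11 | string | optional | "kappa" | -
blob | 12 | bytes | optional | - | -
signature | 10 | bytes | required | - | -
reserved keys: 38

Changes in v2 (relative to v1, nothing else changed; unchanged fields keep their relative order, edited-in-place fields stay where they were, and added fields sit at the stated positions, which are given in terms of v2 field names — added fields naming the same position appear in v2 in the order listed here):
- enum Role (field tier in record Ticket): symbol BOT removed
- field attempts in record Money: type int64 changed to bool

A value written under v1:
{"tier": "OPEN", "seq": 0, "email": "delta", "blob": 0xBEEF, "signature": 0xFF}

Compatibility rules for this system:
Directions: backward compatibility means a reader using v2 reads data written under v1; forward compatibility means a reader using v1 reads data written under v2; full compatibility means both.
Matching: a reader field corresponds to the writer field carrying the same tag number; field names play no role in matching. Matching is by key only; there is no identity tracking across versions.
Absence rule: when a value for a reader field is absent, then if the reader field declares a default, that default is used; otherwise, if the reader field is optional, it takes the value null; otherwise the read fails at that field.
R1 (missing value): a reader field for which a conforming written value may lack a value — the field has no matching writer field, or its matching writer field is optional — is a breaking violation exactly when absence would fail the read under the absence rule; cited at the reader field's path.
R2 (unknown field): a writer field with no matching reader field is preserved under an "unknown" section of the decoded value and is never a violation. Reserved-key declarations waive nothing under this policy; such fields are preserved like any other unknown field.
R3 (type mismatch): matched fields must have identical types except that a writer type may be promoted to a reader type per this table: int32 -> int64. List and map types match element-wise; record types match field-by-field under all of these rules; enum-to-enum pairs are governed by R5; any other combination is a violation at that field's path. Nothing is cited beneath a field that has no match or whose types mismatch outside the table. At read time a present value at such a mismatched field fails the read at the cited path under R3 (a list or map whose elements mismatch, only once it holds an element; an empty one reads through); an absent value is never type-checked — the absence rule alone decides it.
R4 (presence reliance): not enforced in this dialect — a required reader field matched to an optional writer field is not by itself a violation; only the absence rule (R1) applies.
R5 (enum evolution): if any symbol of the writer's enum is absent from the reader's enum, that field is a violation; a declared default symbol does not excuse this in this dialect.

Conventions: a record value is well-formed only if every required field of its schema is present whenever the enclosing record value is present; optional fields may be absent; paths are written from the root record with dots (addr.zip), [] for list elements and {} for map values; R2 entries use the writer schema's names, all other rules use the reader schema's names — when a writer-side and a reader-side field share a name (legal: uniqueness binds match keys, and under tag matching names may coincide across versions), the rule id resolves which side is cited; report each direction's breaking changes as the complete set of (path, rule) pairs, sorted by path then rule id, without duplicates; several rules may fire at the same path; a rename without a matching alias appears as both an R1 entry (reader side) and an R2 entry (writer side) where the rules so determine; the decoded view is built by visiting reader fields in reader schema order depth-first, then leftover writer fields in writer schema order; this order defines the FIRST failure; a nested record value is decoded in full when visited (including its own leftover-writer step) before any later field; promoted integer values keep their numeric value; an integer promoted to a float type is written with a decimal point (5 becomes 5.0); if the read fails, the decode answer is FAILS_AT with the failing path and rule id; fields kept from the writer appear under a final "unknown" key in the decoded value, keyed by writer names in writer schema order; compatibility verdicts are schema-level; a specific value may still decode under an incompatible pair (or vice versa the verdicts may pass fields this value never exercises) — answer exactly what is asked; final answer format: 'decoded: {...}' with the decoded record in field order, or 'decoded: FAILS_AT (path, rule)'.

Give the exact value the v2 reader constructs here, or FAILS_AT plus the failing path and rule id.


in Ticket below, arrows point writer -> reader
decode walk for Ticket under reader schema v2:
  tier := "OPEN"
  audit := null (not supplied -> null)
  seq := 0
  email := "delta"
  blob := 0xBEEF
  signature := 0xFF
  => decoded: {"tier": "OPEN", "audit": null, "seq": 0, "email": "delta", "blob": 0xBEEF, "signature": 0xFF}
the other Ticket changes do not affect what is asked:
  enum Role (field tier in record Ticket): symbol BOT removed -> schema-level compatibility only; this Ticket value's decode is unchanged
  field attempts in record Money: type int64 changed to bool -> schema-level compatibility only; this Ticket value's decode is unchanged

decoded: {"tier": "OPEN", "audit": null, "seq": 0, "email": "delta", "blob": 0xBEEF, "signature": 0xFF}


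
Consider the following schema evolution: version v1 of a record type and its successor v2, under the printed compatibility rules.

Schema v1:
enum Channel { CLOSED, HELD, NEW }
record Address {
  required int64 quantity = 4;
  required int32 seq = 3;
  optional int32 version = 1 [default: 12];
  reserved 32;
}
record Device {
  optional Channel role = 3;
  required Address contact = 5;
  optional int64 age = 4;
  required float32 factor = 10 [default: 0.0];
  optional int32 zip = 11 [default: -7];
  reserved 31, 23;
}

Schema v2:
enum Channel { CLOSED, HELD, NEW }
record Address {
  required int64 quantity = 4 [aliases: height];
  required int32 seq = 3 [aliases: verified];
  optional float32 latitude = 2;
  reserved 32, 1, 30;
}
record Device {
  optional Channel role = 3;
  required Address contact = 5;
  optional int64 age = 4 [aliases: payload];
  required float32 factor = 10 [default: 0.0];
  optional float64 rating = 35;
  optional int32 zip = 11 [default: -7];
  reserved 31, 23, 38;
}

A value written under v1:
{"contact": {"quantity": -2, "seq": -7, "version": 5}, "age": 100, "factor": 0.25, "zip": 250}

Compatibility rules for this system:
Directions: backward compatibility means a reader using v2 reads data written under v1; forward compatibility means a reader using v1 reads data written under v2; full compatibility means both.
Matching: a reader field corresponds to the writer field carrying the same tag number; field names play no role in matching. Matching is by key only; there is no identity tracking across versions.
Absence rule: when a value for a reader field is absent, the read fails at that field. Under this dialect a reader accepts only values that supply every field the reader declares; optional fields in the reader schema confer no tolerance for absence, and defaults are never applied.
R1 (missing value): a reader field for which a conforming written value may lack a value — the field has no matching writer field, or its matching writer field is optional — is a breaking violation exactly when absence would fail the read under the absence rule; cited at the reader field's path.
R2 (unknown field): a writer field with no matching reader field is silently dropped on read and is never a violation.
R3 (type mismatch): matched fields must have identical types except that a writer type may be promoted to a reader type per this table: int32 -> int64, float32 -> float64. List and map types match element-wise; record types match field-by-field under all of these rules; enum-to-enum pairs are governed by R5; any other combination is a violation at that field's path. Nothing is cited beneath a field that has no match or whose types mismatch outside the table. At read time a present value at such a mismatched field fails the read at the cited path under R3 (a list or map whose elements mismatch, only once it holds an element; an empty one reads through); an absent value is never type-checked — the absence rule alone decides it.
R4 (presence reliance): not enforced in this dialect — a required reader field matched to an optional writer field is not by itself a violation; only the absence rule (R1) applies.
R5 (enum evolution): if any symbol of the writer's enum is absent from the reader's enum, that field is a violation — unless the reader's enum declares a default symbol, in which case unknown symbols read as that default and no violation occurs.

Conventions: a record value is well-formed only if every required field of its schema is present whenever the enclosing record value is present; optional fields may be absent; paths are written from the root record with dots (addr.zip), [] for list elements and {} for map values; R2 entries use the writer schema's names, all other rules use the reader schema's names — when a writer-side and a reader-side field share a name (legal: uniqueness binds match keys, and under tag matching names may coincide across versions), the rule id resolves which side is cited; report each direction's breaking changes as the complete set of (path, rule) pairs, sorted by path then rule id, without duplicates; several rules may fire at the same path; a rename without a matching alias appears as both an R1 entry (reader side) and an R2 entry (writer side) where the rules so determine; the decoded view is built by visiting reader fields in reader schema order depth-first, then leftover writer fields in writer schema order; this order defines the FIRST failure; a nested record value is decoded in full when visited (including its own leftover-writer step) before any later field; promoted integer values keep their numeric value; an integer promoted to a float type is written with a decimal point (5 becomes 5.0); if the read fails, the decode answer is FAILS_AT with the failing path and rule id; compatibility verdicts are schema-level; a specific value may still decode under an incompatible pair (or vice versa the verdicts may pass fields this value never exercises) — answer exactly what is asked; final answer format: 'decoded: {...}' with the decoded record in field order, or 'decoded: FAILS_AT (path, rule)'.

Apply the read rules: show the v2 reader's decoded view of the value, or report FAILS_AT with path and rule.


decoded: FAILS_AT (role, R1)

each type pair in Device: writer, then reader
decoding the Device value with the v2 reader:
  read fails at role under R1 (no fill)
  => FAILS_AT (role, R1)
remaining Device differences; none change what is asked:
  added field latitude to record Address: optional float32, tag 2 (in v2 it sits last) -> a verdict-level change on Device — the shown value reads the same
  added field rating to record Device: optional float64, tag 35 (in v2 it sits immediately before zip) -> a verdict-level change on Device — the shown value reads the same
  removed field version from record Address (its key 1 joins the reserved list) -> a verdict-level change on Device — the shown value reads the same
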